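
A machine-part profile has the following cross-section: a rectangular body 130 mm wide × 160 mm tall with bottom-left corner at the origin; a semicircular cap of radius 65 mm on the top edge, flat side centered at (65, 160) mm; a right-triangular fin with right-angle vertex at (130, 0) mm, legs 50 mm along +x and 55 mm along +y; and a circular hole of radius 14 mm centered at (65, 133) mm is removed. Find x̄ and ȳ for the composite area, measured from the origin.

x̄ = 68.98 mm, ȳ = 101.16 mm

rectangular body: A = 130 × 160 = 20800.00, centroid at (65.00, 80.00).
semicircular top: A = ½π·65² = 6636.61, centroid at (65.00, 187.59).
triangular fin: A = ½·50·55 = 1375.00, centroid at (146.67, 18.33).
hole: A = −π·14² = -615.75, centroid at (65.00, 133.00).
ΣA = 28195.86 mm²
ΣAx̄ = (20800.00)(65.00) + (6636.61)(65.00) + (1375.00)(146.67) + (-615.75)(65.00) = 1945022.72 mm³
ΣAȳ = (20800.00)(80.00) + (6636.61)(187.59) + (1375.00)(18.33) + (-615.75)(133.00) = 2852254.95 mm³
x̄ = 1945022.72 / 28195.86 = 68.98 mm
ȳ = 2852254.95 / 28195.86 = 101.16 mm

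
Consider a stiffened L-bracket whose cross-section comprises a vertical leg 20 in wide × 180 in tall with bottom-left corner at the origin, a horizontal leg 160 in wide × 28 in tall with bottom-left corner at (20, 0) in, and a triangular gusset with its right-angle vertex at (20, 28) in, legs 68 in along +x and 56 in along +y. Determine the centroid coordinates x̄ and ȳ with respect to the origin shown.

x̄ = 56.61 in, ȳ = 47.63 in

vertical leg: A = 20 × 180 = 3600.00, centroid at (10.00, 90.00).
horizontal leg: A = 160 × 28 = 4480.00, centroid at (100.00, 14.00).
gusset: A = ½·68·56 = 1904.00, centroid at (42.67, 46.67).
ΣA = 9984.00 in², ΣAx̄ = 565237.33 in³, ΣAȳ = 475573.33 in³.
x̄ = 565237.33/9984.00 = 56.61 in; ȳ = 475573.33/9984.00 = 47.63 in.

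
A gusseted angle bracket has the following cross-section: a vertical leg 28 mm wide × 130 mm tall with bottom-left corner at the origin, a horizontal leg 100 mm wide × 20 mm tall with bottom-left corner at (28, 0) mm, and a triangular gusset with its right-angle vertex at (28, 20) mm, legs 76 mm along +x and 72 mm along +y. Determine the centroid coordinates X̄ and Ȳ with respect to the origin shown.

vertical leg: A = 28 × 130 = 3640.00, centroid at (14.00, 65.00).
horizontal leg: A = 100 × 20 = 2000.00, centroid at (78.00, 10.00).
gusset: A = ½·76·72 = 2736.00, centroid at (53.33, 44.00).
ΣA = 8376.00 mm², ΣAX̄ = 352880.00 mm³, ΣAȲ = 376984.00 mm³.
X̄ = 352880.00/8376.00 = 42.13 mm; Ȳ = 376984.00/8376.00 = 45.01 mm.

X̄ = 42.13 mm, Ȳ = 45.01 mm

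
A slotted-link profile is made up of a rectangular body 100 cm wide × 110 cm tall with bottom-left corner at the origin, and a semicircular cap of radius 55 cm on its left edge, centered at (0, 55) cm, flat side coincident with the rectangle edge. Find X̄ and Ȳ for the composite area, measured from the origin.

rectangular body: A = 100 × 110 = 11000.00, centroid at (50.00, 55.00).
semicircular end: A = ½π·55² = 4751.66, centroid at (-23.34, 55.00).
ΣA = 15751.66 cm², ΣAX̄ = 439083.33 cm³, ΣAȲ = 866341.24 cm³.
X̄ = 439083.33/15751.66 = 27.88 cm; Ȳ = 866341.24/15751.66 = 55.00 cm.

X̄ = 27.88 cm, Ȳ = 55.00 cm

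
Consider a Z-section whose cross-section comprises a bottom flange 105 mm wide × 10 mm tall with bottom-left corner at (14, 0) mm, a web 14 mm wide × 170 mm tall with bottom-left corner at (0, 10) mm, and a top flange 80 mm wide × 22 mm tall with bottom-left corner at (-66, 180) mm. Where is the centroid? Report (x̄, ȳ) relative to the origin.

bottom flange: A = 105 × 10 = 1050.00, centroid at (66.50, 5.00).
web: A = 14 × 170 = 2380.00, centroid at (7.00, 95.00).
top flange: A = 80 × 22 = 1760.00, centroid at (-26.00, 191.00).
ΣA = 5190.00 mm²
ΣAx̄ = (1050.00)(66.50) + (2380.00)(7.00) + (1760.00)(-26.00) = 40725.00 mm³
ΣAȳ = (1050.00)(5.00) + (2380.00)(95.00) + (1760.00)(191.00) = 567510.00 mm³
x̄ = 40725.00 / 5190.00 = 7.85 mm
ȳ = 567510.00 / 5190.00 = 109.35 mm

x̄ = 7.85 mm, ȳ = 109.35 mm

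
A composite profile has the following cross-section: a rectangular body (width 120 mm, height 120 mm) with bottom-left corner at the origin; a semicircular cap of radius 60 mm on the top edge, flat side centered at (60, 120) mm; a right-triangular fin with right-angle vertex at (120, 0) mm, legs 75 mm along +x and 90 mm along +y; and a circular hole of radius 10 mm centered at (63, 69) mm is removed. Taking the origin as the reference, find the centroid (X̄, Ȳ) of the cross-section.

Part | A | x̄ᵢ | ȳᵢ | A·x̄ᵢ | A·ȳᵢ
rectangular body | 14400.00 | 60.00 | 60.00 | 864000.00 | 864000.00
semicircular top | 5654.87 | 60.00 | 145.46 | 339292.01 | 822584.01
triangular fin | 3375.00 | 145.00 | 30.00 | 489375.00 | 101250.00
hole | -314.16 | 63.00 | 69.00 | -19792.03 | -21676.99
Σ | 23115.71 |  |  | 1672874.97 | 1766157.02
X̄ = 1672874.97 / 23115.71 = 72.37 mm
Ȳ = 1766157.02 / 23115.71 = 76.41 mm

X̄ = 72.37 mm, Ȳ = 76.41 mm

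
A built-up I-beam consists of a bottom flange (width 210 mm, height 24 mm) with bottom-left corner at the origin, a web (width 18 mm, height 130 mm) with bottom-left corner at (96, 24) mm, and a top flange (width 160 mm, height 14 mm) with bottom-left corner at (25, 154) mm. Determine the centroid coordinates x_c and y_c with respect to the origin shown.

bottom flange: A = 210 × 24 = 5040.00, centroid at (105.00, 12.00).
web: A = 18 × 130 = 2340.00, centroid at (105.00, 89.00).
top flange: A = 160 × 14 = 2240.00, centroid at (105.00, 161.00).
ΣA = 9620.00 mm²
ΣAx_c = (5040.00)(105.00) + (2340.00)(105.00) + (2240.00)(105.00) = 1010100.00 mm³
ΣAy_c = (5040.00)(12.00) + (2340.00)(89.00) + (2240.00)(161.00) = 629380.00 mm³
x_c = 1010100.00 / 9620.00 = 105.00 mm
y_c = 629380.00 / 9620.00 = 65.42 mm

x_c = 105.00 mm, y_c = 65.42 mm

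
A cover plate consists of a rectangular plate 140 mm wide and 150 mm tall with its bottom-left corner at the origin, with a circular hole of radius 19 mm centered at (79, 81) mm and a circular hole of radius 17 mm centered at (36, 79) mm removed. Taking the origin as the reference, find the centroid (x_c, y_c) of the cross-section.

x_c = 71.09 mm, y_c = 74.45 mm

plate: A = 140 × 150 = 21000.00, centroid at (70.00, 75.00).
hole 1: A = −π·19² = -1134.11, centroid at (79.00, 81.00).
hole 2: A = −π·17² = -907.92, centroid at (36.00, 79.00).
ΣA = 18957.96 mm², ΣAx_c = 1347719.79 mm³, ΣAy_c = 1411410.99 mm³.
x_c = 1347719.79/18957.96 = 71.09 mm; y_c = 1411410.99/18957.96 = 74.45 mm.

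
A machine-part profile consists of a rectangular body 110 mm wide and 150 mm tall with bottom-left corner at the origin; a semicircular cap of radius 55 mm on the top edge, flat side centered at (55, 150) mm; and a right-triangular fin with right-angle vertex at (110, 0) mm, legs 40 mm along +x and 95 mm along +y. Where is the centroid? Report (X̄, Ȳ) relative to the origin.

rectangular body: A = 110 × 150 = 16500.00, centroid at (55.00, 75.00).
semicircular top: A = ½π·55² = 4751.66, centroid at (55.00, 173.34).
triangular fin: A = ½·40·95 = 1900.00, centroid at (123.33, 31.67).
ΣA = 23151.66 mm², ΣAX̄ = 1403174.57 mm³, ΣAȲ = 2121332.17 mm³.
X̄ = 1403174.57/23151.66 = 60.61 mm; Ȳ = 2121332.17/23151.66 = 91.63 mm.

X̄ = 60.61 mm, Ȳ = 91.63 mm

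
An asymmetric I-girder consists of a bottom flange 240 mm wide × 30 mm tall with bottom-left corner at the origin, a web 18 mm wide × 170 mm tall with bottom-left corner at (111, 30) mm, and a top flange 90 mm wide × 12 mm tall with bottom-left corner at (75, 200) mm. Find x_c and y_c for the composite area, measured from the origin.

Part | A | x̄ᵢ | ȳᵢ | A·x̄ᵢ | A·ȳᵢ
bottom flange | 7200.00 | 120.00 | 15.00 | 864000.00 | 108000.00
web | 3060.00 | 120.00 | 115.00 | 367200.00 | 351900.00
top flange | 1080.00 | 120.00 | 206.00 | 129600.00 | 222480.00
Σ | 11340.00 |  |  | 1360800.00 | 682380.00
x_c = 1360800.00 / 11340.00 = 120.00 mm
y_c = 682380.00 / 11340.00 = 60.17 mm

x_c = 120.00 mm, y_c = 60.17 mm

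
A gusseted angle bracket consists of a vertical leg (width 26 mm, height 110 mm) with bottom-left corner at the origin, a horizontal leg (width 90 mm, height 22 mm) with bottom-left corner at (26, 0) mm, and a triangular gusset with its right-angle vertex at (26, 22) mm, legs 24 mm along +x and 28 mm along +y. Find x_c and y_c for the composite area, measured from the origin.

vertical leg: A = 26 × 110 = 2860.00, centroid at (13.00, 55.00).
horizontal leg: A = 90 × 22 = 1980.00, centroid at (71.00, 11.00).
gusset: A = ½·24·28 = 336.00, centroid at (34.00, 31.33).
ΣA = 5176.00 mm²
ΣAx_c = (2860.00)(13.00) + (1980.00)(71.00) + (336.00)(34.00) = 189184.00 mm³
ΣAy_c = (2860.00)(55.00) + (1980.00)(11.00) + (336.00)(31.33) = 189608.00 mm³
x_c = 189184.00 / 5176.00 = 36.55 mm
y_c = 189608.00 / 5176.00 = 36.63 mm

x_c = 36.55 mm, y_c = 36.63 mm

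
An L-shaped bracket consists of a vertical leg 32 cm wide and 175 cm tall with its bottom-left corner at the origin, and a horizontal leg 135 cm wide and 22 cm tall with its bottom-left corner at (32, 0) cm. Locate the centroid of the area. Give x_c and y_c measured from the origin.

vertical leg: A = 32 × 175 = 5600.00, centroid at (16.00, 87.50).
horizontal leg: A = 135 × 22 = 2970.00, centroid at (99.50, 11.00).
ΣA = 8570.00 cm², ΣAx_c = 385115.00 cm³, ΣAy_c = 522670.00 cm³.
x_c = 385115.00/8570.00 = 44.94 cm; y_c = 522670.00/8570.00 = 60.99 cm.

x_c = 44.94 cm, y_c = 60.99 cm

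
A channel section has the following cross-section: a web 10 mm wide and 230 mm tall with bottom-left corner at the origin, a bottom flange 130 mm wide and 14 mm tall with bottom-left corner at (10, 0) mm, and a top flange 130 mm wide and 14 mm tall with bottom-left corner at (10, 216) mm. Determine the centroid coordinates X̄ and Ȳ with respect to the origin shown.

X̄ = 47.90 mm, Ȳ = 115.00 mm

Part | A | x̄ᵢ | ȳᵢ | A·x̄ᵢ | A·ȳᵢ
web | 2300.00 | 5.00 | 115.00 | 11500.00 | 264500.00
bottom flange | 1820.00 | 75.00 | 7.00 | 136500.00 | 12740.00
top flange | 1820.00 | 75.00 | 223.00 | 136500.00 | 405860.00
Σ | 5940.00 |  |  | 284500.00 | 683100.00
X̄ = 284500.00 / 5940.00 = 47.90 mm
Ȳ = 683100.00 / 5940.00 = 115.00 mm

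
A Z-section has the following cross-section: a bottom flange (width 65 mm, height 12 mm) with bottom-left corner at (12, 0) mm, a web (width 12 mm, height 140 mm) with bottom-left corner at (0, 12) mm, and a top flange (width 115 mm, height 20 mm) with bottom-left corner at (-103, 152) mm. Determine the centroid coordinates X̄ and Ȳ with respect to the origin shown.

bottom flange: A = 65 × 12 = 780.00, centroid at (44.50, 6.00).
web: A = 12 × 140 = 1680.00, centroid at (6.00, 82.00).
top flange: A = 115 × 20 = 2300.00, centroid at (-45.50, 162.00).
ΣA = 4760.00 mm²
ΣAX̄ = (780.00)(44.50) + (1680.00)(6.00) + (2300.00)(-45.50) = -59860.00 mm³
ΣAȲ = (780.00)(6.00) + (1680.00)(82.00) + (2300.00)(162.00) = 515040.00 mm³
X̄ = -59860.00 / 4760.00 = -12.58 mm
Ȳ = 515040.00 / 4760.00 = 108.20 mm

X̄ = -12.58 mm, Ȳ = 108.20 mm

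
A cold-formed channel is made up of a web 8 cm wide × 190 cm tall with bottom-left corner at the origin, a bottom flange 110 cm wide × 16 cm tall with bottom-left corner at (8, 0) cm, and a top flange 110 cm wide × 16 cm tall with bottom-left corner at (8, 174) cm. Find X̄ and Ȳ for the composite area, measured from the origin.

web: A = 8 × 190 = 1520.00, centroid at (4.00, 95.00).
bottom flange: A = 110 × 16 = 1760.00, centroid at (63.00, 8.00).
top flange: A = 110 × 16 = 1760.00, centroid at (63.00, 182.00).
ΣA = 5040.00 cm², ΣAX̄ = 227840.00 cm³, ΣAȲ = 478800.00 cm³.
X̄ = 227840.00/5040.00 = 45.21 cm; Ȳ = 478800.00/5040.00 = 95.00 cm.

X̄ = 45.21 cm, Ȳ = 95.00 cm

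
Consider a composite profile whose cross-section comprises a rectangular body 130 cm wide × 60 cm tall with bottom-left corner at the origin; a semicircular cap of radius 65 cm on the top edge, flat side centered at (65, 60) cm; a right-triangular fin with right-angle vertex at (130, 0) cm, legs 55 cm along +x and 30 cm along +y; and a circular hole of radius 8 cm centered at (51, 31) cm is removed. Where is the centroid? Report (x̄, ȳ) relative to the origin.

Part | A | x̄ᵢ | ȳᵢ | A·x̄ᵢ | A·ȳᵢ
rectangular body | 7800.00 | 65.00 | 30.00 | 507000.00 | 234000.00
semicircular top | 6636.61 | 65.00 | 87.59 | 431379.94 | 581280.20
triangular fin | 825.00 | 148.33 | 10.00 | 122375.00 | 8250.00
hole | -201.06 | 51.00 | 31.00 | -10254.16 | -6232.92
Σ | 15060.55 |  |  | 1050500.78 | 817297.28
x̄ = 1050500.78 / 15060.55 = 69.75 cm
ȳ = 817297.28 / 15060.55 = 54.27 cm

x̄ = 69.75 cm, ȳ = 54.27 cm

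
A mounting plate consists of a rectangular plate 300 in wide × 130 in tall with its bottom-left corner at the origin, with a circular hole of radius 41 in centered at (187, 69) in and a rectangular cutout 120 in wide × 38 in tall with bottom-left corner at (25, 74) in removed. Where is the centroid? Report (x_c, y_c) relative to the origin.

Part | A | x̄ᵢ | ȳᵢ | A·x̄ᵢ | A·ȳᵢ
plate | 39000.00 | 150.00 | 65.00 | 5850000.00 | 2535000.00
hole 1 | -5281.02 | 187.00 | 69.00 | -987550.23 | -364390.19
hole 2 | -4560.00 | 85.00 | 93.00 | -387600.00 | -424080.00
Σ | 29158.98 |  |  | 4474849.77 | 1746529.81
x_c = 4474849.77 / 29158.98 = 153.46 in
y_c = 1746529.81 / 29158.98 = 59.90 in

x_c = 153.46 in, y_c = 59.90 in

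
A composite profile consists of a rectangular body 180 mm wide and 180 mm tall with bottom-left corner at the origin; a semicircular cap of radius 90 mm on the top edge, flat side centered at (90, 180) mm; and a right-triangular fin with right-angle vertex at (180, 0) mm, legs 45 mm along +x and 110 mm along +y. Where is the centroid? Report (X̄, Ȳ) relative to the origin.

Part | A | x̄ᵢ | ȳᵢ | A·x̄ᵢ | A·ȳᵢ
rectangular body | 32400.00 | 90.00 | 90.00 | 2916000.00 | 2916000.00
semicircular top | 12723.45 | 90.00 | 218.20 | 1145110.52 | 2776221.04
triangular fin | 2475.00 | 195.00 | 36.67 | 482625.00 | 90750.00
Σ | 47598.45 |  |  | 4543735.52 | 5782971.04
X̄ = 4543735.52 / 47598.45 = 95.46 mm
Ȳ = 5782971.04 / 47598.45 = 121.49 mm

X̄ = 95.46 mm, Ȳ = 121.49 mm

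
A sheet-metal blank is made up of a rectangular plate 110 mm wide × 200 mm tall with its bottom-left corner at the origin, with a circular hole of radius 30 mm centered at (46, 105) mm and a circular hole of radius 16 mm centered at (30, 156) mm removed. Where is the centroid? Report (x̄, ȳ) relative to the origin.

x̄ = 57.48 mm, ȳ = 96.78 mm

plate: A = 110 × 200 = 22000.00, centroid at (55.00, 100.00).
hole 1: A = −π·30² = -2827.43, centroid at (46.00, 105.00).
hole 2: A = −π·16² = -804.25, centroid at (30.00, 156.00).
ΣA = 18368.32 mm²
ΣAx̄ = (22000.00)(55.00) + (-2827.43)(46.00) + (-804.25)(30.00) = 1055810.63 mm³
ΣAȳ = (22000.00)(100.00) + (-2827.43)(105.00) + (-804.25)(156.00) = 1777656.85 mm³
x̄ = 1055810.63 / 18368.32 = 57.48 mm
ȳ = 1777656.85 / 18368.32 = 96.78 mm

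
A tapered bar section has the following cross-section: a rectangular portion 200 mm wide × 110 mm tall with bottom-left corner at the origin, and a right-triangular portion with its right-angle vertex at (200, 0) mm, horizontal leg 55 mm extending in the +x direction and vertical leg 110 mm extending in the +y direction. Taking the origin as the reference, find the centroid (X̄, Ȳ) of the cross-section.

X̄ = 114.30 mm, Ȳ = 52.78 mm

rectangular portion: A = 200 × 110 = 22000.00, centroid at (100.00, 55.00).
triangular portion: A = ½·55·110 = 3025.00, centroid at (218.33, 36.67).
ΣA = 25025.00 mm²
ΣAX̄ = (22000.00)(100.00) + (3025.00)(218.33) = 2860458.33 mm³
ΣAȲ = (22000.00)(55.00) + (3025.00)(36.67) = 1320916.67 mm³
X̄ = 2860458.33 / 25025.00 = 114.30 mm
Ȳ = 1320916.67 / 25025.00 = 52.78 mm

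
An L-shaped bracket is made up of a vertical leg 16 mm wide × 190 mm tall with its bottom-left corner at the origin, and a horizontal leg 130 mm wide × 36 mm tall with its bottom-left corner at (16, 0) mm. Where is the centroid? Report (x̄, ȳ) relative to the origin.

x̄ = 52.25 mm, ȳ = 48.32 mm

vertical leg: A = 16 × 190 = 3040.00, centroid at (8.00, 95.00).
horizontal leg: A = 130 × 36 = 4680.00, centroid at (81.00, 18.00).
ΣA = 7720.00 mm²
ΣAx̄ = (3040.00)(8.00) + (4680.00)(81.00) = 403400.00 mm³
ΣAȳ = (3040.00)(95.00) + (4680.00)(18.00) = 373040.00 mm³
x̄ = 403400.00 / 7720.00 = 52.25 mm
ȳ = 373040.00 / 7720.00 = 48.32 mm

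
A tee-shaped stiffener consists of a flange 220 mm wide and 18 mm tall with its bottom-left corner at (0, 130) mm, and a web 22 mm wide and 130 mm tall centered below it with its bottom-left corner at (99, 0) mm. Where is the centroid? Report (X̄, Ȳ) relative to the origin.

X̄ = 110.00 mm, Ȳ = 107.97 mm

web: A = 22 × 130 = 2860.00, centroid at (110.00, 65.00).
flange: A = 220 × 18 = 3960.00, centroid at (110.00, 139.00).
ΣA = 6820.00 mm²
ΣAX̄ = (2860.00)(110.00) + (3960.00)(110.00) = 750200.00 mm³
ΣAȲ = (2860.00)(65.00) + (3960.00)(139.00) = 736340.00 mm³
X̄ = 750200.00 / 6820.00 = 110.00 mm
Ȳ = 736340.00 / 6820.00 = 107.97 mm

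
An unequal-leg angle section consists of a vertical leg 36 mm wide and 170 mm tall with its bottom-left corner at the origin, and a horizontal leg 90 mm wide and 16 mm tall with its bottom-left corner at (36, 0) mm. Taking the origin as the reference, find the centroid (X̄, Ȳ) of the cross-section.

Part | A | x̄ᵢ | ȳᵢ | A·x̄ᵢ | A·ȳᵢ
vertical leg | 6120.00 | 18.00 | 85.00 | 110160.00 | 520200.00
horizontal leg | 1440.00 | 81.00 | 8.00 | 116640.00 | 11520.00
Σ | 7560.00 |  |  | 226800.00 | 531720.00
X̄ = 226800.00 / 7560.00 = 30.00 mm
Ȳ = 531720.00 / 7560.00 = 70.33 mm

X̄ = 30.00 mm, Ȳ = 70.33 mm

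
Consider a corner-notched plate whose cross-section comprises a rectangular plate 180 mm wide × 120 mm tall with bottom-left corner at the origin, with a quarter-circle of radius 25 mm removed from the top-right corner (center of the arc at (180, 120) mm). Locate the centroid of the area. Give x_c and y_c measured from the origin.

Part | A | x̄ᵢ | ȳᵢ | A·x̄ᵢ | A·ȳᵢ
plate | 21600.00 | 90.00 | 60.00 | 1944000.00 | 1296000.00
removed quarter-circle | -490.87 | 169.39 | 109.39 | -83148.96 | -53696.53
Σ | 21109.13 |  |  | 1860851.04 | 1242303.47
x_c = 1860851.04 / 21109.13 = 88.15 mm
y_c = 1242303.47 / 21109.13 = 58.85 mm

x_c = 88.15 mm, y_c = 58.85 mm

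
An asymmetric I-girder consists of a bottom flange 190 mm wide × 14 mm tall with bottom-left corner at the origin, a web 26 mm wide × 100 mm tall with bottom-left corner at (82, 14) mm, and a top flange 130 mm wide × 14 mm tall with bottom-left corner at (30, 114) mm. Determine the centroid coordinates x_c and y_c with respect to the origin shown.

Part | A | x̄ᵢ | ȳᵢ | A·x̄ᵢ | A·ȳᵢ
bottom flange | 2660.00 | 95.00 | 7.00 | 252700.00 | 18620.00
web | 2600.00 | 95.00 | 64.00 | 247000.00 | 166400.00
top flange | 1820.00 | 95.00 | 121.00 | 172900.00 | 220220.00
Σ | 7080.00 |  |  | 672600.00 | 405240.00
x_c = 672600.00 / 7080.00 = 95.00 mm
y_c = 405240.00 / 7080.00 = 57.24 mm

x_c = 95.00 mm, y_c = 57.24 mm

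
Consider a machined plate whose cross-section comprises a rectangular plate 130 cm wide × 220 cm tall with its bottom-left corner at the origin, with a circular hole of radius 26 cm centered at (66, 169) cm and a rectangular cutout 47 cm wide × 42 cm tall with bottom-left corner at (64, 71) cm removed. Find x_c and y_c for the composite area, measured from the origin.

plate: A = 130 × 220 = 28600.00, centroid at (65.00, 110.00).
hole 1: A = −π·26² = -2123.72, centroid at (66.00, 169.00).
hole 2: A = −(47 × 42) = -1974.00, centroid at (87.50, 92.00).
ΣA = 24502.28 cm²
ΣAx_c = (28600.00)(65.00) + (-2123.72)(66.00) + (-1974.00)(87.50) = 1546109.70 cm³
ΣAy_c = (28600.00)(110.00) + (-2123.72)(169.00) + (-1974.00)(92.00) = 2605483.89 cm³
x_c = 1546109.70 / 24502.28 = 63.10 cm
y_c = 2605483.89 / 24502.28 = 106.34 cm

x_c = 63.10 cm, y_c = 106.34 cm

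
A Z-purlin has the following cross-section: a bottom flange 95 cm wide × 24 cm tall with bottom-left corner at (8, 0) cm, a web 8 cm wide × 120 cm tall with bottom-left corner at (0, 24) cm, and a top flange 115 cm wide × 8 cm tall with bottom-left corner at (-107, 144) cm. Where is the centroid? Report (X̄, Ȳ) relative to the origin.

bottom flange: A = 95 × 24 = 2280.00, centroid at (55.50, 12.00).
web: A = 8 × 120 = 960.00, centroid at (4.00, 84.00).
top flange: A = 115 × 8 = 920.00, centroid at (-49.50, 148.00).
ΣA = 4160.00 cm², ΣAX̄ = 84840.00 cm³, ΣAȲ = 244160.00 cm³.
X̄ = 84840.00/4160.00 = 20.39 cm; Ȳ = 244160.00/4160.00 = 58.69 cm.

X̄ = 20.39 cm, Ȳ = 58.69 cm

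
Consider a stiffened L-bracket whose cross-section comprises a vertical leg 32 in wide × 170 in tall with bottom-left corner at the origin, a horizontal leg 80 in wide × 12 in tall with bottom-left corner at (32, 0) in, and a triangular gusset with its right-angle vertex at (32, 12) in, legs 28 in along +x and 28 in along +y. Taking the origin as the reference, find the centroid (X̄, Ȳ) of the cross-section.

X̄ = 25.38 in, Ȳ = 70.16 in

vertical leg: A = 32 × 170 = 5440.00, centroid at (16.00, 85.00).
horizontal leg: A = 80 × 12 = 960.00, centroid at (72.00, 6.00).
gusset: A = ½·28·28 = 392.00, centroid at (41.33, 21.33).
ΣA = 6792.00 in², ΣAX̄ = 172362.67 in³, ΣAȲ = 476522.67 in³.
X̄ = 172362.67/6792.00 = 25.38 in; Ȳ = 476522.67/6792.00 = 70.16 in.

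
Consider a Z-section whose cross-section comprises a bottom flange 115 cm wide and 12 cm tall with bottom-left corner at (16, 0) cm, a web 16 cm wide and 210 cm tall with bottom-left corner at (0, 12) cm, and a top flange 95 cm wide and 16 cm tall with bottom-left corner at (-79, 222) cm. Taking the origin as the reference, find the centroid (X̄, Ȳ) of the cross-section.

bottom flange: A = 115 × 12 = 1380.00, centroid at (73.50, 6.00).
web: A = 16 × 210 = 3360.00, centroid at (8.00, 117.00).
top flange: A = 95 × 16 = 1520.00, centroid at (-31.50, 230.00).
ΣA = 6260.00 cm², ΣAX̄ = 80430.00 cm³, ΣAȲ = 751000.00 cm³.
X̄ = 80430.00/6260.00 = 12.85 cm; Ȳ = 751000.00/6260.00 = 119.97 cm.

X̄ = 12.85 cm, Ȳ = 119.97 cm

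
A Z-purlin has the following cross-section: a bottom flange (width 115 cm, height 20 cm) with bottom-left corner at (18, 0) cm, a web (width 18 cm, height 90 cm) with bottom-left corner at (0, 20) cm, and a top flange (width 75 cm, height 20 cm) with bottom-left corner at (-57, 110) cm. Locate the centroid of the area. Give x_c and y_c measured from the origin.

x_c = 29.33 cm, y_c = 56.88 cm

bottom flange: A = 115 × 20 = 2300.00, centroid at (75.50, 10.00).
web: A = 18 × 90 = 1620.00, centroid at (9.00, 65.00).
top flange: A = 75 × 20 = 1500.00, centroid at (-19.50, 120.00).
ΣA = 5420.00 cm², ΣAx_c = 158980.00 cm³, ΣAy_c = 308300.00 cm³.
x_c = 158980.00/5420.00 = 29.33 cm; y_c = 308300.00/5420.00 = 56.88 cm.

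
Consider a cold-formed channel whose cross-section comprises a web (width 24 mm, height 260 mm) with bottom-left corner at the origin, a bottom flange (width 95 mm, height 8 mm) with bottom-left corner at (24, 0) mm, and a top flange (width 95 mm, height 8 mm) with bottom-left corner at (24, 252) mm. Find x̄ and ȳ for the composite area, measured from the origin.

x̄ = 23.65 mm, ȳ = 130.00 mm

Part | A | x̄ᵢ | ȳᵢ | A·x̄ᵢ | A·ȳᵢ
web | 6240.00 | 12.00 | 130.00 | 74880.00 | 811200.00
bottom flange | 760.00 | 71.50 | 4.00 | 54340.00 | 3040.00
top flange | 760.00 | 71.50 | 256.00 | 54340.00 | 194560.00
Σ | 7760.00 |  |  | 183560.00 | 1008800.00
x̄ = 183560.00 / 7760.00 = 23.65 mm
ȳ = 1008800.00 / 7760.00 = 130.00 mm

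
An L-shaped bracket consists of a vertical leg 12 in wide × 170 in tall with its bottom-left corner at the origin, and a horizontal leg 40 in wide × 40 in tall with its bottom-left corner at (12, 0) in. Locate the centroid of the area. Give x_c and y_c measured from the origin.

x_c = 17.43 in, y_c = 56.43 in

vertical leg: A = 12 × 170 = 2040.00, centroid at (6.00, 85.00).
horizontal leg: A = 40 × 40 = 1600.00, centroid at (32.00, 20.00).
ΣA = 3640.00 in², ΣAx_c = 63440.00 in³, ΣAy_c = 205400.00 in³.
x_c = 63440.00/3640.00 = 17.43 in; y_c = 205400.00/3640.00 = 56.43 in.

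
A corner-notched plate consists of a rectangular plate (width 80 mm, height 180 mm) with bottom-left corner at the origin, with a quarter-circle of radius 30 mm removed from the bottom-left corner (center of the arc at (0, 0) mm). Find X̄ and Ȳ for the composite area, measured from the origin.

Part | A | x̄ᵢ | ȳᵢ | A·x̄ᵢ | A·ȳᵢ
plate | 14400.00 | 40.00 | 90.00 | 576000.00 | 1296000.00
removed quarter-circle | -706.86 | 12.73 | 12.73 | -9000.00 | -9000.00
Σ | 13693.14 |  |  | 567000.00 | 1287000.00
X̄ = 567000.00 / 13693.14 = 41.41 mm
Ȳ = 1287000.00 / 13693.14 = 93.99 mm

X̄ = 41.41 mm, Ȳ = 93.99 mm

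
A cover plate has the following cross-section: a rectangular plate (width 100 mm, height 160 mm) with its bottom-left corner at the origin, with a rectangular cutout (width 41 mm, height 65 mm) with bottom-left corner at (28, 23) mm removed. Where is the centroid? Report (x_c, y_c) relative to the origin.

x_c = 50.30 mm, y_c = 84.90 mm

Part | A | x̄ᵢ | ȳᵢ | A·x̄ᵢ | A·ȳᵢ
plate | 16000.00 | 50.00 | 80.00 | 800000.00 | 1280000.00
hole | -2665.00 | 48.50 | 55.50 | -129252.50 | -147907.50
Σ | 13335.00 |  |  | 670747.50 | 1132092.50
x_c = 670747.50 / 13335.00 = 50.30 mm
y_c = 1132092.50 / 13335.00 = 84.90 mm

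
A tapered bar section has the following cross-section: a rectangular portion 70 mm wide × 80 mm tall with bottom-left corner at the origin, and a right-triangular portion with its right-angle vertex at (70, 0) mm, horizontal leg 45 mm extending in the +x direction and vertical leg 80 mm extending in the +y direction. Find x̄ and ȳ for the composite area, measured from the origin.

rectangular portion: A = 70 × 80 = 5600.00, centroid at (35.00, 40.00).
triangular portion: A = ½·45·80 = 1800.00, centroid at (85.00, 26.67).
ΣA = 7400.00 mm², ΣAx̄ = 349000.00 mm³, ΣAȳ = 272000.00 mm³.
x̄ = 349000.00/7400.00 = 47.16 mm; ȳ = 272000.00/7400.00 = 36.76 mm.

x̄ = 47.16 mm, ȳ = 36.76 mm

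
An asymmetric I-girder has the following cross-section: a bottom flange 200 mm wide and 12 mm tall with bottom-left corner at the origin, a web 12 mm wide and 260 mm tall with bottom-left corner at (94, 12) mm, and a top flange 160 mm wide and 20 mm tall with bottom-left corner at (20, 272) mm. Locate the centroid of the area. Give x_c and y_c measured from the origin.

x_c = 100.00 mm, y_c = 155.94 mm

bottom flange: A = 200 × 12 = 2400.00, centroid at (100.00, 6.00).
web: A = 12 × 260 = 3120.00, centroid at (100.00, 142.00).
top flange: A = 160 × 20 = 3200.00, centroid at (100.00, 282.00).
ΣA = 8720.00 mm²
ΣAx_c = (2400.00)(100.00) + (3120.00)(100.00) + (3200.00)(100.00) = 872000.00 mm³
ΣAy_c = (2400.00)(6.00) + (3120.00)(142.00) + (3200.00)(282.00) = 1359840.00 mm³
x_c = 872000.00 / 8720.00 = 100.00 mm
y_c = 1359840.00 / 8720.00 = 155.94 mm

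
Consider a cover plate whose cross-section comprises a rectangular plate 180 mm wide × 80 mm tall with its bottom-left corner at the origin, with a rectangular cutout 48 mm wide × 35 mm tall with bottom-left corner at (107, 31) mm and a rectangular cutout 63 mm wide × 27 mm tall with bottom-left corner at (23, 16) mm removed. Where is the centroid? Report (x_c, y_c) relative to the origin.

plate: A = 180 × 80 = 14400.00, centroid at (90.00, 40.00).
hole 1: A = −(48 × 35) = -1680.00, centroid at (131.00, 48.50).
hole 2: A = −(63 × 27) = -1701.00, centroid at (54.50, 29.50).
ΣA = 11019.00 mm², ΣAx_c = 983215.50 mm³, ΣAy_c = 444340.50 mm³.
x_c = 983215.50/11019.00 = 89.23 mm; y_c = 444340.50/11019.00 = 40.32 mm.

x_c = 89.23 mm, y_c = 40.32 mm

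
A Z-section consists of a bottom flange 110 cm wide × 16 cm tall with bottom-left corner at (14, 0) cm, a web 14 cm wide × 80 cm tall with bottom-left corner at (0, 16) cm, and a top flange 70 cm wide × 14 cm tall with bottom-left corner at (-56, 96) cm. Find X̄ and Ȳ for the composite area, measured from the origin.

X̄ = 28.16 cm, Ȳ = 46.05 cm

bottom flange: A = 110 × 16 = 1760.00, centroid at (69.00, 8.00).
web: A = 14 × 80 = 1120.00, centroid at (7.00, 56.00).
top flange: A = 70 × 14 = 980.00, centroid at (-21.00, 103.00).
ΣA = 3860.00 cm²
ΣAX̄ = (1760.00)(69.00) + (1120.00)(7.00) + (980.00)(-21.00) = 108700.00 cm³
ΣAȲ = (1760.00)(8.00) + (1120.00)(56.00) + (980.00)(103.00) = 177740.00 cm³
X̄ = 108700.00 / 3860.00 = 28.16 cm
Ȳ = 177740.00 / 3860.00 = 46.05 cm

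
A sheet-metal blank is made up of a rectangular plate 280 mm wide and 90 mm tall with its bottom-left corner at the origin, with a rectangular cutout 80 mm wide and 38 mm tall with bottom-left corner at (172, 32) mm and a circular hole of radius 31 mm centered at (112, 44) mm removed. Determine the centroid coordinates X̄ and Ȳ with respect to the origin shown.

plate: A = 280 × 90 = 25200.00, centroid at (140.00, 45.00).
hole 1: A = −(80 × 38) = -3040.00, centroid at (212.00, 51.00).
hole 2: A = −π·31² = -3019.07, centroid at (112.00, 44.00).
ΣA = 19140.93 mm², ΣAX̄ = 2545384.10 mm³, ΣAȲ = 846120.90 mm³.
X̄ = 2545384.10/19140.93 = 132.98 mm; Ȳ = 846120.90/19140.93 = 44.20 mm.

X̄ = 132.98 mm, Ȳ = 44.20 mm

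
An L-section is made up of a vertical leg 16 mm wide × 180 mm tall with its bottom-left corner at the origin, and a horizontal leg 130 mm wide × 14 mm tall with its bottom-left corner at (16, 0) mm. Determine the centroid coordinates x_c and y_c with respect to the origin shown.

Part | A | x̄ᵢ | ȳᵢ | A·x̄ᵢ | A·ȳᵢ
vertical leg | 2880.00 | 8.00 | 90.00 | 23040.00 | 259200.00
horizontal leg | 1820.00 | 81.00 | 7.00 | 147420.00 | 12740.00
Σ | 4700.00 |  |  | 170460.00 | 271940.00
x_c = 170460.00 / 4700.00 = 36.27 mm
y_c = 271940.00 / 4700.00 = 57.86 mm

x_c = 36.27 mm, y_c = 57.86 mm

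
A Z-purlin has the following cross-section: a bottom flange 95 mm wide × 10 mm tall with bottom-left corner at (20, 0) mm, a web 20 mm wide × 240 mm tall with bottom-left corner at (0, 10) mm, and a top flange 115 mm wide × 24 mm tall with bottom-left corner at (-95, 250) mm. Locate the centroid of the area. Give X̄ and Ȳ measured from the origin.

X̄ = 1.01 mm, Ȳ = 158.86 mm

bottom flange: A = 95 × 10 = 950.00, centroid at (67.50, 5.00).
web: A = 20 × 240 = 4800.00, centroid at (10.00, 130.00).
top flange: A = 115 × 24 = 2760.00, centroid at (-37.50, 262.00).
ΣA = 8510.00 mm²
ΣAX̄ = (950.00)(67.50) + (4800.00)(10.00) + (2760.00)(-37.50) = 8625.00 mm³
ΣAȲ = (950.00)(5.00) + (4800.00)(130.00) + (2760.00)(262.00) = 1351870.00 mm³
X̄ = 8625.00 / 8510.00 = 1.01 mm
Ȳ = 1351870.00 / 8510.00 = 158.86 mm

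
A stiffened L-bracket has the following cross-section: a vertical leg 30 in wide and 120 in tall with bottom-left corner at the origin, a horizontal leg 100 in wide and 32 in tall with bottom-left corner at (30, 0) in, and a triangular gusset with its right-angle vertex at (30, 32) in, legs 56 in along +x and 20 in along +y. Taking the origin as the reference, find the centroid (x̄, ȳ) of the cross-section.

x̄ = 45.82 in, ȳ = 39.25 in

Part | A | x̄ᵢ | ȳᵢ | A·x̄ᵢ | A·ȳᵢ
vertical leg | 3600.00 | 15.00 | 60.00 | 54000.00 | 216000.00
horizontal leg | 3200.00 | 80.00 | 16.00 | 256000.00 | 51200.00
gusset | 560.00 | 48.67 | 38.67 | 27253.33 | 21653.33
Σ | 7360.00 |  |  | 337253.33 | 288853.33
x̄ = 337253.33 / 7360.00 = 45.82 in
ȳ = 288853.33 / 7360.00 = 39.25 in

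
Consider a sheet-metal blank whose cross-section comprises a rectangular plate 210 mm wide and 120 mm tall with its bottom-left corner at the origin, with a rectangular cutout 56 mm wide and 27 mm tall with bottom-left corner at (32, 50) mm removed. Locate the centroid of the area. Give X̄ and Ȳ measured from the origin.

Part | A | x̄ᵢ | ȳᵢ | A·x̄ᵢ | A·ȳᵢ
plate | 25200.00 | 105.00 | 60.00 | 2646000.00 | 1512000.00
hole | -1512.00 | 60.00 | 63.50 | -90720.00 | -96012.00
Σ | 23688.00 |  |  | 2555280.00 | 1415988.00
X̄ = 2555280.00 / 23688.00 = 107.87 mm
Ȳ = 1415988.00 / 23688.00 = 59.78 mm

X̄ = 107.87 mm, Ȳ = 59.78 mm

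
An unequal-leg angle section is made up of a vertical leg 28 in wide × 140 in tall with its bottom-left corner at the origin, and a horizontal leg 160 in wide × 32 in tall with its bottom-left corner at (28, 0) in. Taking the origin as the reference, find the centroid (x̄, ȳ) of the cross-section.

x̄ = 67.24 in, ȳ = 39.42 in

vertical leg: A = 28 × 140 = 3920.00, centroid at (14.00, 70.00).
horizontal leg: A = 160 × 32 = 5120.00, centroid at (108.00, 16.00).
ΣA = 9040.00 in², ΣAx̄ = 607840.00 in³, ΣAȳ = 356320.00 in³.
x̄ = 607840.00/9040.00 = 67.24 in; ȳ = 356320.00/9040.00 = 39.42 in.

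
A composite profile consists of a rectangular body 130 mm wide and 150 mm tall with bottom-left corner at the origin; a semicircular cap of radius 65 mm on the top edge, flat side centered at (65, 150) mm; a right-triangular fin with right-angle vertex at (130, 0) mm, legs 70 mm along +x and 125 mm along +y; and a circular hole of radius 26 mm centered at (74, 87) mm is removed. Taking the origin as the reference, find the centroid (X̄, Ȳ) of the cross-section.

rectangular body: A = 130 × 150 = 19500.00, centroid at (65.00, 75.00).
semicircular top: A = ½π·65² = 6636.61, centroid at (65.00, 177.59).
triangular fin: A = ½·70·125 = 4375.00, centroid at (153.33, 41.67).
hole: A = −π·26² = -2123.72, centroid at (74.00, 87.00).
ΣA = 28387.90 mm²
ΣAX̄ = (19500.00)(65.00) + (6636.61)(65.00) + (4375.00)(153.33) + (-2123.72)(74.00) = 2212558.24 mm³
ΣAȲ = (19500.00)(75.00) + (6636.61)(177.59) + (4375.00)(41.67) + (-2123.72)(87.00) = 2638603.82 mm³
X̄ = 2212558.24 / 28387.90 = 77.94 mm
Ȳ = 2638603.82 / 28387.90 = 92.95 mm

X̄ = 77.94 mm, Ȳ = 92.95 mm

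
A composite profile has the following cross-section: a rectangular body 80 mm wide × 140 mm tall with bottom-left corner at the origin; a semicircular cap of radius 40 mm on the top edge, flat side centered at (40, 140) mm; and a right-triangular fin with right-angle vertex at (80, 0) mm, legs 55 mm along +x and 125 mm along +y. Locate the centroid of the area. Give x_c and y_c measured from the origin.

x_c = 51.69 mm, y_c = 77.07 mm

Part | A | x̄ᵢ | ȳᵢ | A·x̄ᵢ | A·ȳᵢ
rectangular body | 11200.00 | 40.00 | 70.00 | 448000.00 | 784000.00
semicircular top | 2513.27 | 40.00 | 156.98 | 100530.96 | 394525.04
triangular fin | 3437.50 | 98.33 | 41.67 | 338020.83 | 143229.17
Σ | 17150.77 |  |  | 886551.80 | 1321754.21
x_c = 886551.80 / 17150.77 = 51.69 mm
y_c = 1321754.21 / 17150.77 = 77.07 mm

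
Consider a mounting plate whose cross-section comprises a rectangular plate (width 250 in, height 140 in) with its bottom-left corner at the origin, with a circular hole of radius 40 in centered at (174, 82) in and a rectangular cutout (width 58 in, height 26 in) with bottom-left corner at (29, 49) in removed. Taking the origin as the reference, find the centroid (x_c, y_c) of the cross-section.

plate: A = 250 × 140 = 35000.00, centroid at (125.00, 70.00).
hole 1: A = −π·40² = -5026.55, centroid at (174.00, 82.00).
hole 2: A = −(58 × 26) = -1508.00, centroid at (58.00, 62.00).
ΣA = 28465.45 in²
ΣAx_c = (35000.00)(125.00) + (-5026.55)(174.00) + (-1508.00)(58.00) = 3412916.61 in³
ΣAy_c = (35000.00)(70.00) + (-5026.55)(82.00) + (-1508.00)(62.00) = 1944327.04 in³
x_c = 3412916.61 / 28465.45 = 119.90 in
y_c = 1944327.04 / 28465.45 = 68.30 in

x_c = 119.90 in, y_c = 68.30 in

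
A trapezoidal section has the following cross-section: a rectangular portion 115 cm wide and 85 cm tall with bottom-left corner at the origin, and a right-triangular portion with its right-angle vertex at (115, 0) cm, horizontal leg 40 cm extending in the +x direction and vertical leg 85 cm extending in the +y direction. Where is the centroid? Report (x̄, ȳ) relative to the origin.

x̄ = 67.99 cm, ȳ = 40.40 cm

Part | A | x̄ᵢ | ȳᵢ | A·x̄ᵢ | A·ȳᵢ
rectangular portion | 9775.00 | 57.50 | 42.50 | 562062.50 | 415437.50
triangular portion | 1700.00 | 128.33 | 28.33 | 218166.67 | 48166.67
Σ | 11475.00 |  |  | 780229.17 | 463604.17
x̄ = 780229.17 / 11475.00 = 67.99 cm
ȳ = 463604.17 / 11475.00 = 40.40 cm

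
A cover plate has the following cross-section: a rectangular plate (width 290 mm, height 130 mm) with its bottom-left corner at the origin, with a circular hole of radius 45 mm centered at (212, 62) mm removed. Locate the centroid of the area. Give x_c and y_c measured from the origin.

x_c = 131.40 mm, y_c = 65.61 mm

plate: A = 290 × 130 = 37700.00, centroid at (145.00, 65.00).
hole: A = −π·45² = -6361.73, centroid at (212.00, 62.00).
ΣA = 31338.27 mm², ΣAx_c = 4117814.27 mm³, ΣAy_c = 2056073.04 mm³.
x_c = 4117814.27/31338.27 = 131.40 mm; y_c = 2056073.04/31338.27 = 65.61 mm.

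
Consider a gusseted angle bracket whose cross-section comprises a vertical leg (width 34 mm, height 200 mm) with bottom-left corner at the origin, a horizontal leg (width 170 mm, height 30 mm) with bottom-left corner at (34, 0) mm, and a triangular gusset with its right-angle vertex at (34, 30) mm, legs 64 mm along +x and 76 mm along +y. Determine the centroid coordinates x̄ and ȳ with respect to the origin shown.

x̄ = 59.80 mm, ȳ = 62.17 mm

vertical leg: A = 34 × 200 = 6800.00, centroid at (17.00, 100.00).
horizontal leg: A = 170 × 30 = 5100.00, centroid at (119.00, 15.00).
gusset: A = ½·64·76 = 2432.00, centroid at (55.33, 55.33).
ΣA = 14332.00 mm², ΣAx̄ = 857070.67 mm³, ΣAȳ = 891070.67 mm³.
x̄ = 857070.67/14332.00 = 59.80 mm; ȳ = 891070.67/14332.00 = 62.17 mm.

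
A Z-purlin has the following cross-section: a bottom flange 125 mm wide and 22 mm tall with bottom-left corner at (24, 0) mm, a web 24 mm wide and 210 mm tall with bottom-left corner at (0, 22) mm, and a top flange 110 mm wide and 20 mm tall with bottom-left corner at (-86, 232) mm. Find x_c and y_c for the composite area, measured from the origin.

bottom flange: A = 125 × 22 = 2750.00, centroid at (86.50, 11.00).
web: A = 24 × 210 = 5040.00, centroid at (12.00, 127.00).
top flange: A = 110 × 20 = 2200.00, centroid at (-31.00, 242.00).
ΣA = 9990.00 mm²
ΣAx_c = (2750.00)(86.50) + (5040.00)(12.00) + (2200.00)(-31.00) = 230155.00 mm³
ΣAy_c = (2750.00)(11.00) + (5040.00)(127.00) + (2200.00)(242.00) = 1202730.00 mm³
x_c = 230155.00 / 9990.00 = 23.04 mm
y_c = 1202730.00 / 9990.00 = 120.39 mm

x_c = 23.04 mm, y_c = 120.39 mm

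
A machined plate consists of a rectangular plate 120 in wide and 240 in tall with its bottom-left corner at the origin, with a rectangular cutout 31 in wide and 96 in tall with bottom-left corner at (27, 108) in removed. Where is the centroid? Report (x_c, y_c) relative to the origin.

plate: A = 120 × 240 = 28800.00, centroid at (60.00, 120.00).
hole: A = −(31 × 96) = -2976.00, centroid at (42.50, 156.00).
ΣA = 25824.00 in², ΣAx_c = 1601520.00 in³, ΣAy_c = 2991744.00 in³.
x_c = 1601520.00/25824.00 = 62.02 in; y_c = 2991744.00/25824.00 = 115.85 in.

x_c = 62.02 in, y_c = 115.85 in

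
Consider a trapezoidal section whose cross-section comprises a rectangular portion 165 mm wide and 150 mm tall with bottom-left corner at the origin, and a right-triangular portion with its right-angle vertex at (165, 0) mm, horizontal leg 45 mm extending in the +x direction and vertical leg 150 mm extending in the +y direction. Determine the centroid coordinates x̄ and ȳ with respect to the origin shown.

Part | A | x̄ᵢ | ȳᵢ | A·x̄ᵢ | A·ȳᵢ
rectangular portion | 24750.00 | 82.50 | 75.00 | 2041875.00 | 1856250.00
triangular portion | 3375.00 | 180.00 | 50.00 | 607500.00 | 168750.00
Σ | 28125.00 |  |  | 2649375.00 | 2025000.00
x̄ = 2649375.00 / 28125.00 = 94.20 mm
ȳ = 2025000.00 / 28125.00 = 72.00 mm

x̄ = 94.20 mm, ȳ = 72.00 mm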